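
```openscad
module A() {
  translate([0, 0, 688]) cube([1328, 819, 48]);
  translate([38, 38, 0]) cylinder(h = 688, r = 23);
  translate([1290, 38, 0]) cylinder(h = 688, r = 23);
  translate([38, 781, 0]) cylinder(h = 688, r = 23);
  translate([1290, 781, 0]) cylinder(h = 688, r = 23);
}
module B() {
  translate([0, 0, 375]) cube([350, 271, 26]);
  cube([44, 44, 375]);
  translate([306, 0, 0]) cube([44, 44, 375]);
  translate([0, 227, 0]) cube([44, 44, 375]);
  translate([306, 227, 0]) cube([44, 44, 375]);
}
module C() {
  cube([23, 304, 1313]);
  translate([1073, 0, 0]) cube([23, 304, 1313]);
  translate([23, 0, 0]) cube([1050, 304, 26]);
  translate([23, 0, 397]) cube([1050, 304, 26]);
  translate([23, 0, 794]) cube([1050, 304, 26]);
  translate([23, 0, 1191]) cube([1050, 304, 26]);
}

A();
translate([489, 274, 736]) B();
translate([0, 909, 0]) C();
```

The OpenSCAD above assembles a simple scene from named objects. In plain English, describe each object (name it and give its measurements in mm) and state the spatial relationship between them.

A is a table with a 1328×819 mm rectangular top, 48 mm thick, top surface at z = 736 mm, supported by four round legs of 46 mm diameter, each leg's bounding box inset 15 mm from the nearest pair of top edges, running from the floor.

B is a four-legged stool. The seat is 350×271 mm, 26 mm thick, top at z = 401 mm. It stands on four square legs, each 44×44 mm in cross-section, from z = 0 to the seat underside, each flush with a corner of the seat.

C is an open bookshelf. Two side panels, each 23 mm thick, 304 mm deep and 1313 mm tall, stand 1096 mm apart (outside-to-outside). Between them sit 4 shelves, each 26 mm thick and 304 mm deep, spanning the full gap between the sides. The bottom shelf rests on the floor (its underside at z = 0) and the clear gap between one shelf's top and the next shelf's underside is 371 mm.

The stool is on top of the table, centred. The bookshelf is on the floor beside the table on its +y side.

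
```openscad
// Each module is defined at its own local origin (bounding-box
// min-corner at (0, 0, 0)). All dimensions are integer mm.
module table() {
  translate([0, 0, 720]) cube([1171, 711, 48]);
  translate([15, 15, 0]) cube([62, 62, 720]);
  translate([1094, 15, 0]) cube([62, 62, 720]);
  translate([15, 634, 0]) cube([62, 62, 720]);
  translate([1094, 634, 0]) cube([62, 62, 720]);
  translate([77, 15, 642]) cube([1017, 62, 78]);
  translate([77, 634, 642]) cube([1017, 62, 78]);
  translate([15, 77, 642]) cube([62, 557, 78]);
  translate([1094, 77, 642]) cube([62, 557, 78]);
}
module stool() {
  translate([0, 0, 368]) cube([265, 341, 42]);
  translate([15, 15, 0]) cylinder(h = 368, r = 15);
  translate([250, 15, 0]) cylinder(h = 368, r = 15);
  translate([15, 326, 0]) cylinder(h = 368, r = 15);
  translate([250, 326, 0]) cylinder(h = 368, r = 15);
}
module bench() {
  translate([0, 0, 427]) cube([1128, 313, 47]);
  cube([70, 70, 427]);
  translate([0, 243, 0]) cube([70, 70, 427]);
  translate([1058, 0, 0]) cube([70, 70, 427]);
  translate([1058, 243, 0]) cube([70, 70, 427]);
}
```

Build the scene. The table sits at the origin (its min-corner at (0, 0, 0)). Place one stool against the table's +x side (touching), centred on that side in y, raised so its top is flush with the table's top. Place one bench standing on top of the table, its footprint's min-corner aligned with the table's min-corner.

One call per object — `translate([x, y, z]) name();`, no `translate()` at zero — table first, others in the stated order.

table();
translate([1171, 185, 358]) stool();
translate([0, 0, 768]) bench();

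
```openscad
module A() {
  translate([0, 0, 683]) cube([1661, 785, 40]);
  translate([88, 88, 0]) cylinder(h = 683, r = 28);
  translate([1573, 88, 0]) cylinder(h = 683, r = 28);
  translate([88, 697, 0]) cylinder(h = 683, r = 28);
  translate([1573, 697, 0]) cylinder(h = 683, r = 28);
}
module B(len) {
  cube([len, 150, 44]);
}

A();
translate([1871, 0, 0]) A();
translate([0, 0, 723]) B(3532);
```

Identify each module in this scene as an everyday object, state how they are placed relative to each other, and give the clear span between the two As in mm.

A is a table. B is a beam. A beam spans the tops of two tables. The clear span between the two tables is 210 mm.

Second table starts at x = 1871; first ends at x = 1661; clear span = 1871 − 1661 = 210 mm.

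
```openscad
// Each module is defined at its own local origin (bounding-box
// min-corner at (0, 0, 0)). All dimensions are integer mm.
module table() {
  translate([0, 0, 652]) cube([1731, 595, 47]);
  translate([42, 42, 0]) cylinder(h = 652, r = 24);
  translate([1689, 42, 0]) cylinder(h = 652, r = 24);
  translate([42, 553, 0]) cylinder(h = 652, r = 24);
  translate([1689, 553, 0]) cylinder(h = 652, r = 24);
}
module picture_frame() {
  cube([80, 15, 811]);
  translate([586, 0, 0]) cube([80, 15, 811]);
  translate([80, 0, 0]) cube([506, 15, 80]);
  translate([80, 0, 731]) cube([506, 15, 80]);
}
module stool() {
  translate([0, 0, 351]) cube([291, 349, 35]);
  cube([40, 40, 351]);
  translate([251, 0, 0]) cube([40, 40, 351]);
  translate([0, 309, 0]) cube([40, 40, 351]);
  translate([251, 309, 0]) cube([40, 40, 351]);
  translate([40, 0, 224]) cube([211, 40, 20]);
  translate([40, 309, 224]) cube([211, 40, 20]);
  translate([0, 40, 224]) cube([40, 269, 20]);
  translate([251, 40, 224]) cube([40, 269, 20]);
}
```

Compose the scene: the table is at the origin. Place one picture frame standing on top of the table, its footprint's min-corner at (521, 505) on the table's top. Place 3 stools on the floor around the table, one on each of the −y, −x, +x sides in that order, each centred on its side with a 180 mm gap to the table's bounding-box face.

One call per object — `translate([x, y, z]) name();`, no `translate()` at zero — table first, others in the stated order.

table();
translate([521, 505, 699]) picture_frame();
translate([720, -529, 0]) stool();
translate([-471, 123, 0]) stool();
translate([1911, 123, 0]) stool();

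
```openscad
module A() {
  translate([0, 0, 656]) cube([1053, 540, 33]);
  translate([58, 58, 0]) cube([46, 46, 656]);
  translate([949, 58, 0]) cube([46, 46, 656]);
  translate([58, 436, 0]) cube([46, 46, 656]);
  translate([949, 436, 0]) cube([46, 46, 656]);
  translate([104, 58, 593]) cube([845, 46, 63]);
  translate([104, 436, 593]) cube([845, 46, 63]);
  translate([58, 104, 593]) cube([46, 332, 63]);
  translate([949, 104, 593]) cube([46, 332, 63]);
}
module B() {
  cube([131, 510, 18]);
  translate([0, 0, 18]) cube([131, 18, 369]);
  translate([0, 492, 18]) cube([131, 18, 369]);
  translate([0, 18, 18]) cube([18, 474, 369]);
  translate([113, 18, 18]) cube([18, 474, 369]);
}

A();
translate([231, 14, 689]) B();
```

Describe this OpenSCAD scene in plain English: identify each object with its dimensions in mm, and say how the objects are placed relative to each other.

A is a table: top 1053 mm (x) × 540 mm (y), 33 mm thick, upper face at z = 689 mm, on four 46×46 mm square legs, each inset 58 mm from the nearest pair of top edges, running from z = 0 to the bottom of the top. Four apron rails, 46 mm thick and 63 mm tall, run between adjacent legs with their top edges flush with the underside of the top and their outer faces flush with the legs' outer faces.

B is an open storage box with external size 131×510×387 mm and wall thickness 18 mm (the base is also 18 mm thick). The base covers the whole footprint; the four walls stand on the base, with the y-facing walls full-width and the x-facing walls fitting between their inner faces.

The open box is on top of the table.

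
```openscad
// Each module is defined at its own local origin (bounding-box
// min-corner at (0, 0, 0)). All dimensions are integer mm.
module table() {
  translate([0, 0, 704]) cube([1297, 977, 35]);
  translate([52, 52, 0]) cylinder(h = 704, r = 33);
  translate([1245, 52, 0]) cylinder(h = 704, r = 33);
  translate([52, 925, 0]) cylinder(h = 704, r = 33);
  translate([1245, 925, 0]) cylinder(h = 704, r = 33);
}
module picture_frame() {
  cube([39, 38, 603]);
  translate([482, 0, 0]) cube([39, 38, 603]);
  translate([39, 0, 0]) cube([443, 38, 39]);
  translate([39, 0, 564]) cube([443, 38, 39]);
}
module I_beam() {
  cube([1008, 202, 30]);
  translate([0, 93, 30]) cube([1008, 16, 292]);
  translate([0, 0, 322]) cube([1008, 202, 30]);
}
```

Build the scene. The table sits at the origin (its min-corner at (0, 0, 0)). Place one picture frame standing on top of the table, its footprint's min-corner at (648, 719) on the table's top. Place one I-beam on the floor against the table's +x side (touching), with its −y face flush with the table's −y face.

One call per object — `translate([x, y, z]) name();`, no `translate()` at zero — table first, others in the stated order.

table();
translate([648, 719, 739]) picture_frame();
translate([1297, 0, 0]) I_beam();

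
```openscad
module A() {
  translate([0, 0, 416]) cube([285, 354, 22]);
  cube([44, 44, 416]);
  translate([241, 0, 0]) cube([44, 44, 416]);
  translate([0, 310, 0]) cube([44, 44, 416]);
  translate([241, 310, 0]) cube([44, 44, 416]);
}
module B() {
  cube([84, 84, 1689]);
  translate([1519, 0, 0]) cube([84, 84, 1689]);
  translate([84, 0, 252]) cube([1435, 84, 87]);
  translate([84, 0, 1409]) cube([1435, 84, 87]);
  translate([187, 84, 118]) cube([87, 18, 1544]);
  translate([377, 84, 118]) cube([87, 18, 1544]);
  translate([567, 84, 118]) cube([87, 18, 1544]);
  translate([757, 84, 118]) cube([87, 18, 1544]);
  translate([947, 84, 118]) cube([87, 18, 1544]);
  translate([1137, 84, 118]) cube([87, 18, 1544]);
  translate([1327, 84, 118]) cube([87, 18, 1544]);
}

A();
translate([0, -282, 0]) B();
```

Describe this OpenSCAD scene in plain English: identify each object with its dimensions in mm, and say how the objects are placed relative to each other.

A is a four-legged stool. The seat is 285×354 mm, 22 mm thick, top at z = 438 mm. It stands on four square legs, each 44×44 mm in cross-section, from z = 0 to the seat underside, each flush with a corner of the seat.

B is a fence section. Two 84×84 mm posts, 1689 mm tall, stand on the floor with a clear span of 1435 mm between their inner faces. Two horizontal rails of 84×87 mm section span the gap between the posts with their undersides at z = 252 mm and z = 1409 mm, flush with the posts' −y face. 7 pickets, each 87 mm wide, 18 mm thick and 1544 mm tall, are fixed to the +y face of the rails with their bottoms at z = 118 mm, evenly spaced across the span with equal gaps (rounded down to the nearest mm) at the −x end and between each pair — any rounding remainder accumulates at the +x end.

The fence section is on the floor beside the stool on its −y side.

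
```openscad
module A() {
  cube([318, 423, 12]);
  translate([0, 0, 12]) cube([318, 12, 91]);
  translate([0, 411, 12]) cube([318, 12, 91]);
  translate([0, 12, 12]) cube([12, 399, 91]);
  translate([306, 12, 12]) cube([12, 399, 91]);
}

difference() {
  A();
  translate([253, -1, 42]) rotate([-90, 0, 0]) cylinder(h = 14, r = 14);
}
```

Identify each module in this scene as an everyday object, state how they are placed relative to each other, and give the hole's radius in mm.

A is an open box. The open box has a circular hole through its front wall. The hole's radius is 14 mm.

The subtracted cylinder has r = 14 mm.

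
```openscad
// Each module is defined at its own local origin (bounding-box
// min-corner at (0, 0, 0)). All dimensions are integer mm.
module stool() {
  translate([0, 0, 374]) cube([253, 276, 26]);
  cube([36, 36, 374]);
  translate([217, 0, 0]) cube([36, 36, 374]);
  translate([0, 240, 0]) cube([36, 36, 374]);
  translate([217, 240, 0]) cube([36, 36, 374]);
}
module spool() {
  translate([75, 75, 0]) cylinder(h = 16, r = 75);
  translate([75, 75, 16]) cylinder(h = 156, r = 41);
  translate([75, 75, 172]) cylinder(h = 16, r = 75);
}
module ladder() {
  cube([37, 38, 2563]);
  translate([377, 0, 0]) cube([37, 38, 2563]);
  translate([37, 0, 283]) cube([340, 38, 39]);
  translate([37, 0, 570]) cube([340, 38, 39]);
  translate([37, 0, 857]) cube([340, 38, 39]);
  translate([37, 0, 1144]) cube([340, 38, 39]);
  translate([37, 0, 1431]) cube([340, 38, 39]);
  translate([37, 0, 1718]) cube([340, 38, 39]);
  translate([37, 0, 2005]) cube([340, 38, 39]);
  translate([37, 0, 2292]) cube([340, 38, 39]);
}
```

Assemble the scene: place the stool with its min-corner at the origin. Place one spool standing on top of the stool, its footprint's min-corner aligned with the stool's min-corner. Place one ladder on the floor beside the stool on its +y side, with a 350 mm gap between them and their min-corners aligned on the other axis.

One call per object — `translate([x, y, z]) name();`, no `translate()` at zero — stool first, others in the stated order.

stool();
translate([0, 0, 400]) spool();
translate([0, 626, 0]) ladder();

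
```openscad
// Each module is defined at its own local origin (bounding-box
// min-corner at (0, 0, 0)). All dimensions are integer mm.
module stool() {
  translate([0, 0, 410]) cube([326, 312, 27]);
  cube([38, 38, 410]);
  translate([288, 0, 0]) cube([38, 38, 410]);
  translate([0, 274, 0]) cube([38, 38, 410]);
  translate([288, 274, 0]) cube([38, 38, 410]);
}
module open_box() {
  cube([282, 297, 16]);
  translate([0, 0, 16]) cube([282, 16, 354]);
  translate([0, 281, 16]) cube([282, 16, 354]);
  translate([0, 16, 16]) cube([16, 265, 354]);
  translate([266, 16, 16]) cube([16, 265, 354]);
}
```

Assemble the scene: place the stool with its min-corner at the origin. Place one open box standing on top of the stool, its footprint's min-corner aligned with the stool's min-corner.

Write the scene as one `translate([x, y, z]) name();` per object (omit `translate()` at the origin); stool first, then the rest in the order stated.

stool();
translate([0, 0, 437]) open_box();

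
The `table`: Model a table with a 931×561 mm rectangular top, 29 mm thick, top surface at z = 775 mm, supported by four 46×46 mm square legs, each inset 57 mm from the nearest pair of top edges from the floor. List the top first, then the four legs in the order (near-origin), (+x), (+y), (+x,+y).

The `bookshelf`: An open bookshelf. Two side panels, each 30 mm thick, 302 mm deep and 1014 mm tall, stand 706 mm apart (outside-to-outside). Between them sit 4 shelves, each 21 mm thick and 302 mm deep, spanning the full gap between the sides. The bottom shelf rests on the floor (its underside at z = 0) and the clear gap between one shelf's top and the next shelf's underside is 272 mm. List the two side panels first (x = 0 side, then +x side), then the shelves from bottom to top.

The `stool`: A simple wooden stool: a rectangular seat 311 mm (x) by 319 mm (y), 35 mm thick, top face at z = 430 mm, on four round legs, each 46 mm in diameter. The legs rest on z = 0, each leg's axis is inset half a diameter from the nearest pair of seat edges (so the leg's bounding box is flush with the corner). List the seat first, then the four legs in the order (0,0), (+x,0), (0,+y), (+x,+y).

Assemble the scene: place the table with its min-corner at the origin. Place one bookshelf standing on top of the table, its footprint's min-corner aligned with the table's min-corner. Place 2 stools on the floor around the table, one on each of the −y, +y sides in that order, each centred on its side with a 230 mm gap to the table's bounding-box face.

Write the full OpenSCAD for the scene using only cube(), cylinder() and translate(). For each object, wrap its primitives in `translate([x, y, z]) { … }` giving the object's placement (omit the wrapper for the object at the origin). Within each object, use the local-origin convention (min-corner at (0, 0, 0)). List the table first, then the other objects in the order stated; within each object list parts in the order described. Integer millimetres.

translate([0, 0, 746]) cube([931, 561, 29]);
translate([57, 57, 0]) cube([46, 46, 746]);
translate([828, 57, 0]) cube([46, 46, 746]);
translate([57, 458, 0]) cube([46, 46, 746]);
translate([828, 458, 0]) cube([46, 46, 746]);
translate([0, 0, 775]) {
  cube([30, 302, 1014]);
  translate([676, 0, 0]) cube([30, 302, 1014]);
  translate([30, 0, 0]) cube([646, 302, 21]);
  translate([30, 0, 293]) cube([646, 302, 21]);
  translate([30, 0, 586]) cube([646, 302, 21]);
  translate([30, 0, 879]) cube([646, 302, 21]);
}
translate([310, -549, 0]) {
  translate([0, 0, 395]) cube([311, 319, 35]);
  translate([23, 23, 0]) cylinder(h = 395, r = 23);
  translate([288, 23, 0]) cylinder(h = 395, r = 23);
  translate([23, 296, 0]) cylinder(h = 395, r = 23);
  translate([288, 296, 0]) cylinder(h = 395, r = 23);
}
translate([310, 791, 0]) {
  translate([0, 0, 395]) cube([311, 319, 35]);
  translate([23, 23, 0]) cylinder(h = 395, r = 23);
  translate([288, 23, 0]) cylinder(h = 395, r = 23);
  translate([23, 296, 0]) cylinder(h = 395, r = 23);
  translate([288, 296, 0]) cylinder(h = 395, r = 23);
}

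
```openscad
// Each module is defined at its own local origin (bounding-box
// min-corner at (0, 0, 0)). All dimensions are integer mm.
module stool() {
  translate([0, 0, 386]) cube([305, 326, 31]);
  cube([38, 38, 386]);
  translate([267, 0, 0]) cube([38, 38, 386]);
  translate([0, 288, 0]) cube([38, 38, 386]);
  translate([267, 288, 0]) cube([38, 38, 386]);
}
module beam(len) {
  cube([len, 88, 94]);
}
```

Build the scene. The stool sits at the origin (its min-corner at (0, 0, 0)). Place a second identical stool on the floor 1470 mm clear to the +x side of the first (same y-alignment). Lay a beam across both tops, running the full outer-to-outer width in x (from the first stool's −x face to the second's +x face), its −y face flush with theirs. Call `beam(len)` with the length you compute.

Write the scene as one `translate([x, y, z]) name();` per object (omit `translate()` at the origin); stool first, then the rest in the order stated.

stool();
translate([1775, 0, 0]) stool();
translate([0, 0, 417]) beam(2080);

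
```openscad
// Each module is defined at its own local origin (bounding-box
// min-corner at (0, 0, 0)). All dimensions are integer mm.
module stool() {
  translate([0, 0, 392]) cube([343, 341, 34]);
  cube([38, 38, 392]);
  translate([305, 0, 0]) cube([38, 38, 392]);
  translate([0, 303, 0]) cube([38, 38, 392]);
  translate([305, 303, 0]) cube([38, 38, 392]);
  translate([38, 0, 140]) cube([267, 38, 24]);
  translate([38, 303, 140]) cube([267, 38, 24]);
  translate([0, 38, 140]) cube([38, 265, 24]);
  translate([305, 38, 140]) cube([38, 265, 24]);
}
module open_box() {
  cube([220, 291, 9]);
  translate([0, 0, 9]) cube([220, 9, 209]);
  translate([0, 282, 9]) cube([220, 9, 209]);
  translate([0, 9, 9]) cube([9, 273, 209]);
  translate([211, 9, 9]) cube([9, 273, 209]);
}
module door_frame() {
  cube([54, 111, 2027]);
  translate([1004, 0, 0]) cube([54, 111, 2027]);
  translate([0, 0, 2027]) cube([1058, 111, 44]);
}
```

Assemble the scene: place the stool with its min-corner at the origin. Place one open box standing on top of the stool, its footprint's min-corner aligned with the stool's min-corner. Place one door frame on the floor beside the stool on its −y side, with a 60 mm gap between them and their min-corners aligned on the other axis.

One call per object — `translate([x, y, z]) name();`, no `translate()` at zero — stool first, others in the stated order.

stool();
translate([0, 0, 426]) open_box();
translate([0, -171, 0]) door_frame();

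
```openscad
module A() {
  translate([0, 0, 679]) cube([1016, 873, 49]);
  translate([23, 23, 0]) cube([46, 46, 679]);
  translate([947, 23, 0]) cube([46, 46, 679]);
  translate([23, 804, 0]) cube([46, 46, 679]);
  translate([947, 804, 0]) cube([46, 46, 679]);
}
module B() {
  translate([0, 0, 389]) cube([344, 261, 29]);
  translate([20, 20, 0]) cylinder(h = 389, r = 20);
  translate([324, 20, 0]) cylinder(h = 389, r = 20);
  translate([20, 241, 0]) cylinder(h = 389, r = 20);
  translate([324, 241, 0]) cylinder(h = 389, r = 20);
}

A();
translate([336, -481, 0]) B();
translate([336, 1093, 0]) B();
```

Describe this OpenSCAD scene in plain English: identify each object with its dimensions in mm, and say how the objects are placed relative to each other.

A is a table: top 1016 mm (x) × 873 mm (y), 49 mm thick, upper face at z = 728 mm, on four 46×46 mm square legs, each inset 23 mm from the nearest pair of top edges, running from z = 0 to the bottom of the top.

B is a four-legged stool. The seat is a 344×261×29 mm slab whose top surface is at z = 418 mm; four round legs, each 40 mm in diameter, run from the floor (z = 0) to the underside of the seat, each leg's axis is inset half a diameter from the nearest pair of seat edges (so the leg's bounding box is flush with the corner).

Two stools sit around the table at the −y, +y sides.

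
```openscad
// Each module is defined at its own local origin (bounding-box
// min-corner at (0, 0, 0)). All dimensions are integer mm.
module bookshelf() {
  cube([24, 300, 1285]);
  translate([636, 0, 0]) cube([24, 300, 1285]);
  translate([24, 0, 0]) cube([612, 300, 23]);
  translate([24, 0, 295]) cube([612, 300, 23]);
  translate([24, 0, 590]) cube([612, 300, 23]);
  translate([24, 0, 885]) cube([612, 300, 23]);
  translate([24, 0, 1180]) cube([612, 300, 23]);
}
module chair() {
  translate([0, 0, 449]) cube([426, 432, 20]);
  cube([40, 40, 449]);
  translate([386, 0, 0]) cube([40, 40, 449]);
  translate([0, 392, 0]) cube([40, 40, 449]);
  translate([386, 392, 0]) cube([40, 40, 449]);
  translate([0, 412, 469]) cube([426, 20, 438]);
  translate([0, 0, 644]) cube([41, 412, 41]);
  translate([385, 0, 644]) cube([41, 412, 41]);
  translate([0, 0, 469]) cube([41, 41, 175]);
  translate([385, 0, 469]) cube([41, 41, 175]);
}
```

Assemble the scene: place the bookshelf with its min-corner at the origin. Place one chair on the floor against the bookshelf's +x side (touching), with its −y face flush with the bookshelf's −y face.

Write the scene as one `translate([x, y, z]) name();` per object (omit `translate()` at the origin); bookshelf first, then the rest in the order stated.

bookshelf();
translate([660, 0, 0]) chair();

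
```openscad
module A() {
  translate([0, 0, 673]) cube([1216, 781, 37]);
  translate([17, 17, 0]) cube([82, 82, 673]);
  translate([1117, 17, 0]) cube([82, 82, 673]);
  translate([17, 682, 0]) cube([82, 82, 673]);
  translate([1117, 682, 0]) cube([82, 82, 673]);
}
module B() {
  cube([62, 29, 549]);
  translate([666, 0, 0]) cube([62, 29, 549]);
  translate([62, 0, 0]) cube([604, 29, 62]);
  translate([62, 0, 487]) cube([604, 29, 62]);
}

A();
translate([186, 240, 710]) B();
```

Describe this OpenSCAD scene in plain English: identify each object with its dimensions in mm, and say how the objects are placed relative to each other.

A is a table: top 1216 mm (x) × 781 mm (y), 37 mm thick, upper face at z = 710 mm, on four 82×82 mm square legs, each inset 17 mm from the nearest pair of top edges, running from z = 0 to the bottom of the top.

B is a rectangular picture frame lying in the x–z plane (depth along y). The opening is 604 mm wide (x) by 425 mm tall (z), surrounded by a border 62 mm wide on all four sides. The frame is 29 mm deep and is made of two full-height vertical stiles with two horizontal rails fitted between them.

The picture frame is on top of the table.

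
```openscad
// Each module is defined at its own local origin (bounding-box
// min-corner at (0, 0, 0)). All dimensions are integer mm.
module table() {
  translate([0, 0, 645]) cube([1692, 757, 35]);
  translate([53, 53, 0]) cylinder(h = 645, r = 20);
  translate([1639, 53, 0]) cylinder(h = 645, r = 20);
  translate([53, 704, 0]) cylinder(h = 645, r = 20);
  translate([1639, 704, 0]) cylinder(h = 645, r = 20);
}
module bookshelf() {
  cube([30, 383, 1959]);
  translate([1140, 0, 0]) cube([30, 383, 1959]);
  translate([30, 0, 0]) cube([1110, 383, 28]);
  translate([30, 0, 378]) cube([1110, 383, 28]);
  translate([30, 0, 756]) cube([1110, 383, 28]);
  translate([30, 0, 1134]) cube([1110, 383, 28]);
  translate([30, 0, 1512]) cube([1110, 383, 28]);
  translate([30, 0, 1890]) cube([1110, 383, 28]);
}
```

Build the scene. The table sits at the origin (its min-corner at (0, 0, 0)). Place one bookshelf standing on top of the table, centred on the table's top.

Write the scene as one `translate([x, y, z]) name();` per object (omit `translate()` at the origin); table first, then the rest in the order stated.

table();
translate([261, 187, 680]) bookshelf();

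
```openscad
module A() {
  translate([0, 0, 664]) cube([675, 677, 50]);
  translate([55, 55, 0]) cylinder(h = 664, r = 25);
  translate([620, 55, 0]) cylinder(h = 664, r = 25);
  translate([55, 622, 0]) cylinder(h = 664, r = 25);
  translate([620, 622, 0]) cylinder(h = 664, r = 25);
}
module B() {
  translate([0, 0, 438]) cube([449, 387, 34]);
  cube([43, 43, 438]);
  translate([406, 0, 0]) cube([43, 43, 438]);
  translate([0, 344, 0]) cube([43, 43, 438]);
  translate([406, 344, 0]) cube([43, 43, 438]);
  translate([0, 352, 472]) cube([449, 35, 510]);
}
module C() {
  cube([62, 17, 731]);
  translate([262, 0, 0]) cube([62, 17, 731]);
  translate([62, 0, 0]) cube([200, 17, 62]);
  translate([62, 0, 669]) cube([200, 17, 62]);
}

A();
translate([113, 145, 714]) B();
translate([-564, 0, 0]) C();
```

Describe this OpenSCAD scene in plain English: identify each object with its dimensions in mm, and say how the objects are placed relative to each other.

A is a rectangular dining table. The top is 675×677×50 mm with its upper surface at z = 714 mm. It stands on four round legs of 50 mm diameter, each leg's bounding box inset 30 mm from the nearest pair of top edges, running from the floor to the underside of the top.

B is a chair: 449×387 mm seat, 34 mm thick, top at z = 472 mm, on four 43 mm square corner legs flush with the seat edges. A 35 mm thick backrest slab spans the full seat width, extending 510 mm above the seat top, its back face flush with the seat's +y edge.

C is a rectangular picture frame lying in the x–z plane (depth along y). The opening is 200 mm wide (x) by 607 mm tall (z), surrounded by a border 62 mm wide on all four sides. The frame is 17 mm deep and is made of two full-height vertical stiles with two horizontal rails fitted between them.

The chair is on top of the table, centred. The picture frame is on the floor beside the table on its −x side.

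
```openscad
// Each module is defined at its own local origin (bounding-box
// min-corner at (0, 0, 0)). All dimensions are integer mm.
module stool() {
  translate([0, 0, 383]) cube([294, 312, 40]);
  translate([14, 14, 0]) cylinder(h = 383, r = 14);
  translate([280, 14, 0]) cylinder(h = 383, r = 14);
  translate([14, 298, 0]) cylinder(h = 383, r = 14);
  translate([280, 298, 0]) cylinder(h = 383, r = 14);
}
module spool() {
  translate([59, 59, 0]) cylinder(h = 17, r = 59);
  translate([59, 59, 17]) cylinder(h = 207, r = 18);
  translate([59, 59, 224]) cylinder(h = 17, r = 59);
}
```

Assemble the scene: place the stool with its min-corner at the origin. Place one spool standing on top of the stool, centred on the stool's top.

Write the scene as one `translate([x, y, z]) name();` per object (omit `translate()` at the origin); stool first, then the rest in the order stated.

stool();
translate([88, 97, 423]) spool();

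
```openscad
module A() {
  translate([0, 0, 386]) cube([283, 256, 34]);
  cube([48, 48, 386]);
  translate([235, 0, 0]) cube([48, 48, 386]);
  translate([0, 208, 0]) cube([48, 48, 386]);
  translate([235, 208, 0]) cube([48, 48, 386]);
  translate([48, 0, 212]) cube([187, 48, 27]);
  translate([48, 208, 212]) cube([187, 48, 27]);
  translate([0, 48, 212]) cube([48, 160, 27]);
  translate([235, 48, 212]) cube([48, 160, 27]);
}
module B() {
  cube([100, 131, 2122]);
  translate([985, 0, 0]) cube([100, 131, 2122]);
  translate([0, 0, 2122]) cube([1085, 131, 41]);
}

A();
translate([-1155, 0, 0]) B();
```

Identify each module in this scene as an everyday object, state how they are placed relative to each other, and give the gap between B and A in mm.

The door frame's nearest face is 70 mm from the stool's −x face.

A is a stool. B is a door frame. The door frame is on the floor beside the stool on its −x side. The gap between the door frame and the stool is 70 mm.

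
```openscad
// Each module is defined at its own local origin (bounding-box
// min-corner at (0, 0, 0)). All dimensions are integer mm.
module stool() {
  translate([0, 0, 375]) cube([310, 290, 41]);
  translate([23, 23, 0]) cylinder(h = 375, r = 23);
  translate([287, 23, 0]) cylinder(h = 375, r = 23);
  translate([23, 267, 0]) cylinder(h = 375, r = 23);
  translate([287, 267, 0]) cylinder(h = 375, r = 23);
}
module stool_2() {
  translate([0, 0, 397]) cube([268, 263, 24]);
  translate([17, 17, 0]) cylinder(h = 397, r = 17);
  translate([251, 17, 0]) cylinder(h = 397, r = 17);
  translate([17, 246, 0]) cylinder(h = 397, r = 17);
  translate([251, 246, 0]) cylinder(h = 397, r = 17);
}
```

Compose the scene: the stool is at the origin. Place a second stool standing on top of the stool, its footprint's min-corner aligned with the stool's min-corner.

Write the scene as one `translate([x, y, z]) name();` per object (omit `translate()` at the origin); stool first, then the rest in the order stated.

stool();
translate([0, 0, 416]) stool_2();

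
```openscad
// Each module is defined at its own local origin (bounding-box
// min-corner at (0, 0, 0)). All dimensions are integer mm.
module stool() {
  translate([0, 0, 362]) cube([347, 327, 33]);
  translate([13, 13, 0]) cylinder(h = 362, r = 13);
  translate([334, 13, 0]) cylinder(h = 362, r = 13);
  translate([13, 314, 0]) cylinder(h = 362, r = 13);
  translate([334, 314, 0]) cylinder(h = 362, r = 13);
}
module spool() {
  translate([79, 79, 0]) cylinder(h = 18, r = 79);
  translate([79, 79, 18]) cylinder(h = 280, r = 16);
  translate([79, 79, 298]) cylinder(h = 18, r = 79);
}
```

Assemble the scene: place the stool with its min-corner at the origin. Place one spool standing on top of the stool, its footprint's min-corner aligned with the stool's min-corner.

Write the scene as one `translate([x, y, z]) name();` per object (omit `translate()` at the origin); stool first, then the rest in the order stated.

stool();
translate([0, 0, 395]) spool();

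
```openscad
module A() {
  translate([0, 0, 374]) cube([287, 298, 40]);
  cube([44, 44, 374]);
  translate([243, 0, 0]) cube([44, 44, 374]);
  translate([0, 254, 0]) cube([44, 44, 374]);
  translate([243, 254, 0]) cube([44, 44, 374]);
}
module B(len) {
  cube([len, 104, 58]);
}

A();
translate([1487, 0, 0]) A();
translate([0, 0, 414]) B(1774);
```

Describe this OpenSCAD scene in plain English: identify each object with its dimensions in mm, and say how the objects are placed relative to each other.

A is a four-legged stool. The seat is 287×298 mm, 40 mm thick, top at z = 414 mm. It stands on four square legs, each 44×44 mm in cross-section, from z = 0 to the seat underside, each flush with a corner of the seat.

B is a rectangular beam 1774 mm long (x), 104 mm deep (y), 58 mm thick (z).

The beam spans the tops of two stools placed 1200 mm apart, resting at z = 414 mm.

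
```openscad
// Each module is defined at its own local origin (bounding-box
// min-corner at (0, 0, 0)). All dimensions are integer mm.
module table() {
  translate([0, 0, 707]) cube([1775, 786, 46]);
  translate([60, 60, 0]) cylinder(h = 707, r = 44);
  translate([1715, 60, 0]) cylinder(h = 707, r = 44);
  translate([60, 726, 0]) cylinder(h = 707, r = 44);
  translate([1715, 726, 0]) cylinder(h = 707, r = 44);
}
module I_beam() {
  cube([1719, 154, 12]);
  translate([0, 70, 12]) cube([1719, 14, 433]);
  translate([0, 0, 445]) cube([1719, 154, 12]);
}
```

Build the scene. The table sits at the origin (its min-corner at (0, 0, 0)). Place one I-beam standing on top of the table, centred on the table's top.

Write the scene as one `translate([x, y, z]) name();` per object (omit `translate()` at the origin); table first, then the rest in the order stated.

table();
translate([28, 316, 753]) I_beam();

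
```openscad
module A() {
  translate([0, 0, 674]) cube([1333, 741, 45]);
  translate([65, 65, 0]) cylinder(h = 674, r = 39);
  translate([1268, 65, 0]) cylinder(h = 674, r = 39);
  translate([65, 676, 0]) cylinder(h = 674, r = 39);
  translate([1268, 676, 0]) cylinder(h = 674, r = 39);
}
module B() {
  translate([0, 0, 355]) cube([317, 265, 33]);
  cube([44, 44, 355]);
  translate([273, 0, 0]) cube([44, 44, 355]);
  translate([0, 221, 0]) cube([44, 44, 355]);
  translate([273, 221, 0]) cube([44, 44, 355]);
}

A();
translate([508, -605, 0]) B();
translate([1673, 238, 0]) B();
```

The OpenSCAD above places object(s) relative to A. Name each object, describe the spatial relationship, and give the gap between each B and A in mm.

A is a table. B is a stool. Two stools sit around the table at the −y, +x sides. The gap between each stool and the table is 340 mm.

Each stool's nearest face is 340 mm from the table's bounding box.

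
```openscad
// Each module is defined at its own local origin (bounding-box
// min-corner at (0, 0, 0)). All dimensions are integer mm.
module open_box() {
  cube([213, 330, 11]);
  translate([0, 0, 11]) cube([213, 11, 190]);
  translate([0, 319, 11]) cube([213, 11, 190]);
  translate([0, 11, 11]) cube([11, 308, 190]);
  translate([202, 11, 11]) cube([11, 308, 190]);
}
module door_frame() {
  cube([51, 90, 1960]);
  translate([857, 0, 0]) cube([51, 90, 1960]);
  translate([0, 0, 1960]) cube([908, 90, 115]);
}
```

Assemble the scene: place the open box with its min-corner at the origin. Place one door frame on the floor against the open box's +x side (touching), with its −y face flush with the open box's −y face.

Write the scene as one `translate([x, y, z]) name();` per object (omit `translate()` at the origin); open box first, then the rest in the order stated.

open_box();
translate([213, 0, 0]) door_frame();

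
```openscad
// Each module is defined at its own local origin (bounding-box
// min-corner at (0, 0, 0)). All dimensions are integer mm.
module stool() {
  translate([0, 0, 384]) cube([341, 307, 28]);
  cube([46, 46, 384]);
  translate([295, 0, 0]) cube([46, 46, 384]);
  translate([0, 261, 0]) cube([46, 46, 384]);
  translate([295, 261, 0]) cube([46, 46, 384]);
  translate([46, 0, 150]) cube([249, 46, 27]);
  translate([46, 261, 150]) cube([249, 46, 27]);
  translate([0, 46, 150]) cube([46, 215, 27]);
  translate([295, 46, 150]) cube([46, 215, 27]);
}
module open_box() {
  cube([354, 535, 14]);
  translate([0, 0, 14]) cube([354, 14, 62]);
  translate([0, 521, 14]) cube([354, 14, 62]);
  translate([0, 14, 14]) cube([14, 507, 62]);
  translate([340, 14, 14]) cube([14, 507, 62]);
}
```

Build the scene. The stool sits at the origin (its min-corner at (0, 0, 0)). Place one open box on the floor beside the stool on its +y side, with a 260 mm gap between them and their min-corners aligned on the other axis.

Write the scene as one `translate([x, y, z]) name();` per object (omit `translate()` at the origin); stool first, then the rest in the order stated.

stool();
translate([0, 567, 0]) open_box();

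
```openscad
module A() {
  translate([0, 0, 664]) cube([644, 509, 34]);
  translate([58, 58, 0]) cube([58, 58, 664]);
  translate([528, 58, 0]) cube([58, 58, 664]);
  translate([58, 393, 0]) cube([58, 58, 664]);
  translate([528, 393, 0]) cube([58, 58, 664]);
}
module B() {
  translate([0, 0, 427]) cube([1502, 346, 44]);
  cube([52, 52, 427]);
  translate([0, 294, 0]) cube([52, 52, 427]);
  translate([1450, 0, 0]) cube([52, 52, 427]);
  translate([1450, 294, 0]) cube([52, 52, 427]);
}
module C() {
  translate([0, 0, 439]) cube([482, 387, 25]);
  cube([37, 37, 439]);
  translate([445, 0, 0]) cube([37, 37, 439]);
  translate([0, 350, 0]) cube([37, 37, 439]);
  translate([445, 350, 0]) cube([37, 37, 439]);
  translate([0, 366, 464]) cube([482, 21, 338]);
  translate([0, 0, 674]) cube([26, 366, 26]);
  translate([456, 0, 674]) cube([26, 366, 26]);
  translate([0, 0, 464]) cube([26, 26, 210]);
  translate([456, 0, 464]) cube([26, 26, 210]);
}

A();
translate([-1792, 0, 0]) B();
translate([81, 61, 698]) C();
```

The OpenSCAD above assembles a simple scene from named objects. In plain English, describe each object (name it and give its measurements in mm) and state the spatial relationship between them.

A is a table with a 644×509 mm rectangular top, 34 mm thick, top surface at z = 698 mm, supported by four 58×58 mm square legs, each inset 58 mm from the nearest pair of top edges, running from the floor.

B is a long wooden bench with a 1502 mm (x) × 346 mm (y) seat, 44 mm thick, its top surface 471 mm above the floor. Four 52 mm square legs at the seat corners, flush with the edges, run from z = 0 to the seat underside.

C is a chair. The seat is a 482×387×25 mm slab with its top at z = 464 mm, on four 37×37 mm corner legs (flush with the seat edges, standing on z = 0). A flat backrest 21 mm thick, 338 mm tall, spans the full seat width and rises from the seat top along its +y edge, rear face flush with the rear of the seat. Two armrests of 26×26 mm section run along each side from the seat's front edge to the front of the backrest, top faces 236 mm above the seat top and outer faces flush with the seat's x-edges; a 26×26 mm post under the front of each armrest stands on the seat at the front corner.

The bench is on the floor beside the table on its −x side. The chair is on top of the table, centred.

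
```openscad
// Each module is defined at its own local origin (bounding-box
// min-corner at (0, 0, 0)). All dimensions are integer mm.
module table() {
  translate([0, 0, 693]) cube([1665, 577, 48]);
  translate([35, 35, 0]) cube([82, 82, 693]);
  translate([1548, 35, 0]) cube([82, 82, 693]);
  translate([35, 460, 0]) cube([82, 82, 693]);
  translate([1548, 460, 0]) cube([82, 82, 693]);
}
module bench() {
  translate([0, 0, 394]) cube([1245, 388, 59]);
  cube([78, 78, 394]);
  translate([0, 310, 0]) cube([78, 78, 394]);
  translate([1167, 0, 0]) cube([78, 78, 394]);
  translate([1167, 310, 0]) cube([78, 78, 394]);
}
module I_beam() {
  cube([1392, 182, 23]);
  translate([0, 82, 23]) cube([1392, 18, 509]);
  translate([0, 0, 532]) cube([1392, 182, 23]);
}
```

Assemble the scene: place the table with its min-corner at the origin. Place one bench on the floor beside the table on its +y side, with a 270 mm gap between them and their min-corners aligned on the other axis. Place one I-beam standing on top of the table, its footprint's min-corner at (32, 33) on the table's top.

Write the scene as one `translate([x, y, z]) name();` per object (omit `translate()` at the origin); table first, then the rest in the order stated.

table();
translate([0, 847, 0]) bench();
translate([32, 33, 741]) I_beam();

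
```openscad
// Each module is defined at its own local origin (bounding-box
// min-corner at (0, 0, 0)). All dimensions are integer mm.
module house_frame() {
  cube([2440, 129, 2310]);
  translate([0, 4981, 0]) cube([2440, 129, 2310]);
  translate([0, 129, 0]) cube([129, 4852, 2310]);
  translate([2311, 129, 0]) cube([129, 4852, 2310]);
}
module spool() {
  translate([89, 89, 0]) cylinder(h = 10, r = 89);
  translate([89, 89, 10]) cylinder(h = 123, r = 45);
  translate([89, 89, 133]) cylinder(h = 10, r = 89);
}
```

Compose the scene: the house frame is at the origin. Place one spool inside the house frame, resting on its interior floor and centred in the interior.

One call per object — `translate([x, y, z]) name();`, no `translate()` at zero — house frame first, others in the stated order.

house_frame();
translate([1131, 2466, 0]) spool();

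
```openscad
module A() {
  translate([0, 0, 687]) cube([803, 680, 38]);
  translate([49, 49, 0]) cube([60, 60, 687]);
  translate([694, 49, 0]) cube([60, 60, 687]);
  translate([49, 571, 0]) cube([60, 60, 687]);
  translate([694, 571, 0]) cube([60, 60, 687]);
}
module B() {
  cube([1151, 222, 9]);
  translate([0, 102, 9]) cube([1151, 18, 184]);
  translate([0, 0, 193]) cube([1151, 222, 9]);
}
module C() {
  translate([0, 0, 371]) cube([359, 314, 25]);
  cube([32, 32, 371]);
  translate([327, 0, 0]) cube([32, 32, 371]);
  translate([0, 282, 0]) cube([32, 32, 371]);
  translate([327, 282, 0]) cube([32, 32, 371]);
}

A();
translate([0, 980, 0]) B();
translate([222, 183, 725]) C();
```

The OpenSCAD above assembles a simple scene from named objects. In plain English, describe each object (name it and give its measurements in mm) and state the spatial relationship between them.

A is a table with a 803×680 mm rectangular top, 38 mm thick, top surface at z = 725 mm, supported by four 60×60 mm square legs, each inset 49 mm from the nearest pair of top edges, running from the floor.

B is an I-beam lying along x, 1151 mm long. Overall section height 202 mm. Two flanges 222 mm wide (y) and 9 mm thick, one on the floor and one at the top; a web 18 mm thick runs between them, centred on the flange width.

C is a four-legged stool. The seat is 359×314 mm, 25 mm thick, top at z = 396 mm. It stands on four square legs, each 32×32 mm in cross-section, from z = 0 to the seat underside, each flush with a corner of the seat.

The I-beam is on the floor beside the table on its +y side. The stool is on top of the table, centred.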